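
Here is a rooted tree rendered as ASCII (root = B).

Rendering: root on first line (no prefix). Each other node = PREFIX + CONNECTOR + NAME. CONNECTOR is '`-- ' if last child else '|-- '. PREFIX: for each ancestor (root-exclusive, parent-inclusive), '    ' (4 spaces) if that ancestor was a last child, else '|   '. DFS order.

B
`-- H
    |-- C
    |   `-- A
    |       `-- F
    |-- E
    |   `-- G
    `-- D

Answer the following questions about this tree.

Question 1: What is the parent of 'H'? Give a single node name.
Scan adjacency: H appears as child of B

Answer: B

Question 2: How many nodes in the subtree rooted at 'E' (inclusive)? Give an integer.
Subtree rooted at E contains: E, G
Count = 2

Answer: 2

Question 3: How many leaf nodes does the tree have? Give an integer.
Leaves (nodes with no children): D, F, G

Answer: 3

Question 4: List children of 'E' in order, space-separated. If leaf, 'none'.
Answer: G

Derivation:
Node E's children (from adjacency): G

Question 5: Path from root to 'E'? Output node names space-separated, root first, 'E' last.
Walk down from root: B -> H -> E

Answer: B H E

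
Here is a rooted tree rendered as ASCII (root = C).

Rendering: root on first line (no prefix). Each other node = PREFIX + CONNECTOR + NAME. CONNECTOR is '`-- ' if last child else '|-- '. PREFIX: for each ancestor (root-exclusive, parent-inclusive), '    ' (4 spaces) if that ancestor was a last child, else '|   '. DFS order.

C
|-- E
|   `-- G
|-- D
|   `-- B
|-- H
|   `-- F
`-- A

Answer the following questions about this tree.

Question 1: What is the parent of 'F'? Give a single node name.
Scan adjacency: F appears as child of H

Answer: H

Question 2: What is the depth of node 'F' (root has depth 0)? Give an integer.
Answer: 2

Derivation:
Path from root to F: C -> H -> F
Depth = number of edges = 2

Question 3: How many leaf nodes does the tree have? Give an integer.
Answer: 4

Derivation:
Leaves (nodes with no children): A, B, F, G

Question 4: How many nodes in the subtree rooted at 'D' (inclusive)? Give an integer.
Answer: 2

Derivation:
Subtree rooted at D contains: B, D
Count = 2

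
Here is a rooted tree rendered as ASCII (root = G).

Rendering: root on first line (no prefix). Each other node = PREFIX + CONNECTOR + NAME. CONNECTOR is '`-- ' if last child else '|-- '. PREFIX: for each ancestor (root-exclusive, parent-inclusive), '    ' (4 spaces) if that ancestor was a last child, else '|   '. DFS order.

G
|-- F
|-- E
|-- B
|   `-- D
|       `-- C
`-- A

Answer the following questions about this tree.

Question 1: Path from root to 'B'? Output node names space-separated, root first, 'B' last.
Answer: G B

Derivation:
Walk down from root: G -> B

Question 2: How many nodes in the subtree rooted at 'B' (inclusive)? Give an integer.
Subtree rooted at B contains: B, C, D
Count = 3

Answer: 3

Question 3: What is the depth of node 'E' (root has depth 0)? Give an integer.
Path from root to E: G -> E
Depth = number of edges = 1

Answer: 1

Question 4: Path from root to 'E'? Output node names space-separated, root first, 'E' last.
Walk down from root: G -> E

Answer: G E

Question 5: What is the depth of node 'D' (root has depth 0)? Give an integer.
Answer: 2

Derivation:
Path from root to D: G -> B -> D
Depth = number of edges = 2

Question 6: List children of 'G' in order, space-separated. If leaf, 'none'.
Node G's children (from adjacency): F, E, B, A

Answer: F E B A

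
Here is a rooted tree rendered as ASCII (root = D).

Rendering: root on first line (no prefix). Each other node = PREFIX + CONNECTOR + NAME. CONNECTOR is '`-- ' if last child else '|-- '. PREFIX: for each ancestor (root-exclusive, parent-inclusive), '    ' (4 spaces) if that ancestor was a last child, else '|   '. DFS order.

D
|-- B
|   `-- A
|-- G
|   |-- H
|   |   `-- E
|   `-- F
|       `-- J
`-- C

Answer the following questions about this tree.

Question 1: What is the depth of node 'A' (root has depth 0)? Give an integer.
Path from root to A: D -> B -> A
Depth = number of edges = 2

Answer: 2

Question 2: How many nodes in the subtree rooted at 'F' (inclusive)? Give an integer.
Answer: 2

Derivation:
Subtree rooted at F contains: F, J
Count = 2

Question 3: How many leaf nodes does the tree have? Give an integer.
Answer: 4

Derivation:
Leaves (nodes with no children): A, C, E, J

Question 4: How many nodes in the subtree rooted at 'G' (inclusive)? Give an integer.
Answer: 5

Derivation:
Subtree rooted at G contains: E, F, G, H, J
Count = 5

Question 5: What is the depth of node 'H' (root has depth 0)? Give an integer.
Path from root to H: D -> G -> H
Depth = number of edges = 2

Answer: 2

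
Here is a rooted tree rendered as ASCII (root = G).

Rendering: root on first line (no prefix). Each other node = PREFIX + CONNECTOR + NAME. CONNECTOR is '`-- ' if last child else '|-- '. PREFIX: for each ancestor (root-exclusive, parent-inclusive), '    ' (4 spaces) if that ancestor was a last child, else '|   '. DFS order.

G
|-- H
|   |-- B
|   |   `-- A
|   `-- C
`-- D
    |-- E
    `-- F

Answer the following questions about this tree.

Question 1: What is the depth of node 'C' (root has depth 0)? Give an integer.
Answer: 2

Derivation:
Path from root to C: G -> H -> C
Depth = number of edges = 2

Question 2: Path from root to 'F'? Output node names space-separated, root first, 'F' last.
Answer: G D F

Derivation:
Walk down from root: G -> D -> F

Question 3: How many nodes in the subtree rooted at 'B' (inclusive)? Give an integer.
Subtree rooted at B contains: A, B
Count = 2

Answer: 2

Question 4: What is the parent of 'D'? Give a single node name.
Answer: G

Derivation:
Scan adjacency: D appears as child of G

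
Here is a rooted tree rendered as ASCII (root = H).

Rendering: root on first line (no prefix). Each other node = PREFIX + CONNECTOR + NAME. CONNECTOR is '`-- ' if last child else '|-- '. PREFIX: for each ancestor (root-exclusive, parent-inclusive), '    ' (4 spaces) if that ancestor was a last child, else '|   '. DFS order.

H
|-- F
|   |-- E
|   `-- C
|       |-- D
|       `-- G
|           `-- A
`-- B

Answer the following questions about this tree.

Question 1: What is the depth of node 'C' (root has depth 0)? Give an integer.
Answer: 2

Derivation:
Path from root to C: H -> F -> C
Depth = number of edges = 2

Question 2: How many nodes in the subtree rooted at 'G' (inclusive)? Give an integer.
Subtree rooted at G contains: A, G
Count = 2

Answer: 2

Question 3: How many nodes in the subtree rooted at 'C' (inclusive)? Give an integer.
Answer: 4

Derivation:
Subtree rooted at C contains: A, C, D, G
Count = 4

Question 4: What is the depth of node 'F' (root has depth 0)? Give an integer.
Answer: 1

Derivation:
Path from root to F: H -> F
Depth = number of edges = 1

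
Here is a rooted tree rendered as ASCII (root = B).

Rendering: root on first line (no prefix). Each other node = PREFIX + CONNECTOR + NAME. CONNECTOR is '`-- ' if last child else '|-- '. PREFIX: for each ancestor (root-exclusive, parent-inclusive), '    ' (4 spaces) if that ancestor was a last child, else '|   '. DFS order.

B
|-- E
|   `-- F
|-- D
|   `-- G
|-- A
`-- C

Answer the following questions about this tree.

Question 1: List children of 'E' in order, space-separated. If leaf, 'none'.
Answer: F

Derivation:
Node E's children (from adjacency): F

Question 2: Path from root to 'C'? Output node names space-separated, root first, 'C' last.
Answer: B C

Derivation:
Walk down from root: B -> C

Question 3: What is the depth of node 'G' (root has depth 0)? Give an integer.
Path from root to G: B -> D -> G
Depth = number of edges = 2

Answer: 2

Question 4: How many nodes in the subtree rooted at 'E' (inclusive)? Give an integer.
Answer: 2

Derivation:
Subtree rooted at E contains: E, F
Count = 2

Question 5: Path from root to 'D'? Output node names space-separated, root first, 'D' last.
Answer: B D

Derivation:
Walk down from root: B -> D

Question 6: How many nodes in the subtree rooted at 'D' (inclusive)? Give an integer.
Subtree rooted at D contains: D, G
Count = 2

Answer: 2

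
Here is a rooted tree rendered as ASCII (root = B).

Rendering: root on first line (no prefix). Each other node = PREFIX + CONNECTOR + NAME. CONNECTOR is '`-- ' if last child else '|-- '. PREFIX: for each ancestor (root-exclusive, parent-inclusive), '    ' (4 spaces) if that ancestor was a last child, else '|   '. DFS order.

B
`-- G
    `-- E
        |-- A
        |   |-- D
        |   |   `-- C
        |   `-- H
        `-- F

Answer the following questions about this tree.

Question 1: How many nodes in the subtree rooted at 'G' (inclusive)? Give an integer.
Subtree rooted at G contains: A, C, D, E, F, G, H
Count = 7

Answer: 7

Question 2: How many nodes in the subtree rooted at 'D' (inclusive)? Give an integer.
Subtree rooted at D contains: C, D
Count = 2

Answer: 2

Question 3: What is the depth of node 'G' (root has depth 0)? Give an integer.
Answer: 1

Derivation:
Path from root to G: B -> G
Depth = number of edges = 1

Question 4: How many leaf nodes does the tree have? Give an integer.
Leaves (nodes with no children): C, F, H

Answer: 3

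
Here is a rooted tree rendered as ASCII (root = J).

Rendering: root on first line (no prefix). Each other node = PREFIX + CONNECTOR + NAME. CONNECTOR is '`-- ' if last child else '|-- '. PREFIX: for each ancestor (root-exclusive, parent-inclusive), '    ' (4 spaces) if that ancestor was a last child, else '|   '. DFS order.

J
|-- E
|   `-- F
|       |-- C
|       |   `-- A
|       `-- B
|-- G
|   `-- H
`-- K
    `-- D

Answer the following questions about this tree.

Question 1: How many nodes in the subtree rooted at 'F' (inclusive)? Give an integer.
Subtree rooted at F contains: A, B, C, F
Count = 4

Answer: 4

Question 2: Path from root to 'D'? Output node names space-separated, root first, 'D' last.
Answer: J K D

Derivation:
Walk down from root: J -> K -> D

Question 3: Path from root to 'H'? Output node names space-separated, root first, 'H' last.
Walk down from root: J -> G -> H

Answer: J G H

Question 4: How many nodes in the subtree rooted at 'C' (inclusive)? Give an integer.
Answer: 2

Derivation:
Subtree rooted at C contains: A, C
Count = 2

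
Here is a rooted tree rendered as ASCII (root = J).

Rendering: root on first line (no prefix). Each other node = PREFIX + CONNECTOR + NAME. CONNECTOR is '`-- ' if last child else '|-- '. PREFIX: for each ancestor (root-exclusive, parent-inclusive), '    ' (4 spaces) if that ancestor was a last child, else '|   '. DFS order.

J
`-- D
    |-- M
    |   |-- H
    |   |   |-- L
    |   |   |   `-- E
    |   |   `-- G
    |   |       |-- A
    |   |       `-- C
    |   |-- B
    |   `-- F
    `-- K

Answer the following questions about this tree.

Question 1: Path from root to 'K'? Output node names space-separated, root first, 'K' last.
Answer: J D K

Derivation:
Walk down from root: J -> D -> K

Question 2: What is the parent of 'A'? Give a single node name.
Scan adjacency: A appears as child of G

Answer: G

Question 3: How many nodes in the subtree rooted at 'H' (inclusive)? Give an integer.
Answer: 6

Derivation:
Subtree rooted at H contains: A, C, E, G, H, L
Count = 6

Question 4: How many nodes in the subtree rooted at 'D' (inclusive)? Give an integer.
Answer: 11

Derivation:
Subtree rooted at D contains: A, B, C, D, E, F, G, H, K, L, M
Count = 11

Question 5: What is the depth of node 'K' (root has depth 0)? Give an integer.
Answer: 2

Derivation:
Path from root to K: J -> D -> K
Depth = number of edges = 2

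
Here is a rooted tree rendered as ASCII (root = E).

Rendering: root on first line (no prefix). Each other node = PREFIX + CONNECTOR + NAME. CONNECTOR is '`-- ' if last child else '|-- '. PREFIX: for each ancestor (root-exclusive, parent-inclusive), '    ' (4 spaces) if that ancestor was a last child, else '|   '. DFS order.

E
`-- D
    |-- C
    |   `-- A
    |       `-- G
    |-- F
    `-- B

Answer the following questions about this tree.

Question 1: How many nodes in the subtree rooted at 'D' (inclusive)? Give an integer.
Subtree rooted at D contains: A, B, C, D, F, G
Count = 6

Answer: 6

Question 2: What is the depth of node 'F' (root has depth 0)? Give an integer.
Answer: 2

Derivation:
Path from root to F: E -> D -> F
Depth = number of edges = 2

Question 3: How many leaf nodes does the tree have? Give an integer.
Leaves (nodes with no children): B, F, G

Answer: 3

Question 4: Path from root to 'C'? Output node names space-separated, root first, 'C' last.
Walk down from root: E -> D -> C

Answer: E D C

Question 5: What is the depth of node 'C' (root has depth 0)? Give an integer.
Answer: 2

Derivation:
Path from root to C: E -> D -> C
Depth = number of edges = 2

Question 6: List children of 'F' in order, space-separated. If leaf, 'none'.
Node F's children (from adjacency): (leaf)

Answer: none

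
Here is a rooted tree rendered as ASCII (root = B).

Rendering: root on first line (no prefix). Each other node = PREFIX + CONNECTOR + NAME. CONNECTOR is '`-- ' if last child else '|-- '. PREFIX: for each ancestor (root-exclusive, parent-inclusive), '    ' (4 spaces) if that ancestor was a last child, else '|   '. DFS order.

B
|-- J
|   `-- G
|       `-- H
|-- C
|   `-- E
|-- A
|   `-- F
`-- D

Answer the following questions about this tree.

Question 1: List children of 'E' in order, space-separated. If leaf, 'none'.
Node E's children (from adjacency): (leaf)

Answer: none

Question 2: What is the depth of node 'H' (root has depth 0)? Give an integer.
Answer: 3

Derivation:
Path from root to H: B -> J -> G -> H
Depth = number of edges = 3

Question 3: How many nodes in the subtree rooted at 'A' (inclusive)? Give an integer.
Subtree rooted at A contains: A, F
Count = 2

Answer: 2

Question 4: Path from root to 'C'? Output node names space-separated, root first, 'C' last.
Walk down from root: B -> C

Answer: B C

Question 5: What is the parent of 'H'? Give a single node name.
Answer: G

Derivation:
Scan adjacency: H appears as child of G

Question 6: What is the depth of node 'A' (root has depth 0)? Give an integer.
Path from root to A: B -> A
Depth = number of edges = 1

Answer: 1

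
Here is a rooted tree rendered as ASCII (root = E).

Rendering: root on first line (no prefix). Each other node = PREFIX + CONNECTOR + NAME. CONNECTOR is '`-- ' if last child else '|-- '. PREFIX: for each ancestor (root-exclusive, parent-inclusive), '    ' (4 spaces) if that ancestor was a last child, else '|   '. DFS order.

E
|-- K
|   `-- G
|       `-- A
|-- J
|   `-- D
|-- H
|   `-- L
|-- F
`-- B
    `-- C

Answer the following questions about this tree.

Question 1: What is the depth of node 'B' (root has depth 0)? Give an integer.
Answer: 1

Derivation:
Path from root to B: E -> B
Depth = number of edges = 1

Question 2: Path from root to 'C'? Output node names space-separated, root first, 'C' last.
Walk down from root: E -> B -> C

Answer: E B C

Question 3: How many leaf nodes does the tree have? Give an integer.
Leaves (nodes with no children): A, C, D, F, L

Answer: 5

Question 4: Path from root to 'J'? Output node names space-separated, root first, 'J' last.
Answer: E J

Derivation:
Walk down from root: E -> J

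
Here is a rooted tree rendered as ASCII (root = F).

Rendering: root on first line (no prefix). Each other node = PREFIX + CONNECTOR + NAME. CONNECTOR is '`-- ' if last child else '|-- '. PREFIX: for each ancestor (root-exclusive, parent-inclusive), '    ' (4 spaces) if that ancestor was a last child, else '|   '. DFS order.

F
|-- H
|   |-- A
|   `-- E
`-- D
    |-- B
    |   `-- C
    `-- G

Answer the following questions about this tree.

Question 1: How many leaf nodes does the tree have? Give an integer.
Answer: 4

Derivation:
Leaves (nodes with no children): A, C, E, G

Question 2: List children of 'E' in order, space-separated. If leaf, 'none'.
Node E's children (from adjacency): (leaf)

Answer: none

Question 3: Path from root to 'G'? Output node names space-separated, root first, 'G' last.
Walk down from root: F -> D -> G

Answer: F D G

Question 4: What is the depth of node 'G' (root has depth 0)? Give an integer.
Answer: 2

Derivation:
Path from root to G: F -> D -> G
Depth = number of edges = 2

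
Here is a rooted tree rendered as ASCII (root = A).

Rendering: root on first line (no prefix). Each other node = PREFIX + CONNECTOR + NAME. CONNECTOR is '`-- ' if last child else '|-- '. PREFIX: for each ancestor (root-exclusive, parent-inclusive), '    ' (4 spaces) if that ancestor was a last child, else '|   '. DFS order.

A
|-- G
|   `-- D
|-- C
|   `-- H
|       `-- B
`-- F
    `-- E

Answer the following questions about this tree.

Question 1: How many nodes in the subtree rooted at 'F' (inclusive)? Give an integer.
Answer: 2

Derivation:
Subtree rooted at F contains: E, F
Count = 2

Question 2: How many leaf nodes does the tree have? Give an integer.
Leaves (nodes with no children): B, D, E

Answer: 3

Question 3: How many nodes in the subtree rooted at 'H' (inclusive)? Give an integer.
Subtree rooted at H contains: B, H
Count = 2

Answer: 2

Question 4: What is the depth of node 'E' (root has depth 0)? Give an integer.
Answer: 2

Derivation:
Path from root to E: A -> F -> E
Depth = number of edges = 2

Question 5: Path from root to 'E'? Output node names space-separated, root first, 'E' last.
Walk down from root: A -> F -> E

Answer: A F E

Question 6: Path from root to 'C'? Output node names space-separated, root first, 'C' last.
Walk down from root: A -> C

Answer: A C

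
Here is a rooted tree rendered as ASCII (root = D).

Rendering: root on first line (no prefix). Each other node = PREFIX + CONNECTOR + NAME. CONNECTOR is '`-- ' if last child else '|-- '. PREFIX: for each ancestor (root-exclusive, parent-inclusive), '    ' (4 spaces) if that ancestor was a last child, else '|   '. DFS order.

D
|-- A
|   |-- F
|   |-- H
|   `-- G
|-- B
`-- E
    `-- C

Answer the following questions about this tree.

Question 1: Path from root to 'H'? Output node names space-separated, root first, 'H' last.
Answer: D A H

Derivation:
Walk down from root: D -> A -> H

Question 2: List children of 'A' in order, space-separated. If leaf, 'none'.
Node A's children (from adjacency): F, H, G

Answer: F H G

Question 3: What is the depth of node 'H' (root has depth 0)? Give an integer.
Path from root to H: D -> A -> H
Depth = number of edges = 2

Answer: 2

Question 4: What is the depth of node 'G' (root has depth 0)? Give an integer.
Path from root to G: D -> A -> G
Depth = number of edges = 2

Answer: 2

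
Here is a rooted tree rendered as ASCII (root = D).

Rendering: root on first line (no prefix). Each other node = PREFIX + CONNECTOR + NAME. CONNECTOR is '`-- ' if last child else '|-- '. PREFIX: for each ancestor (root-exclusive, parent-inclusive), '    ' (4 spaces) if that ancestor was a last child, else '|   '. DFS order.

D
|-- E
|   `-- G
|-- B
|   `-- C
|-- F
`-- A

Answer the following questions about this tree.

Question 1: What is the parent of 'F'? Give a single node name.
Answer: D

Derivation:
Scan adjacency: F appears as child of D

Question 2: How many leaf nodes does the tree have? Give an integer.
Leaves (nodes with no children): A, C, F, G

Answer: 4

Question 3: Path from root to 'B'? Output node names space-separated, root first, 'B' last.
Walk down from root: D -> B

Answer: D B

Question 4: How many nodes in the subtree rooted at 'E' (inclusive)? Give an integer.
Subtree rooted at E contains: E, G
Count = 2

Answer: 2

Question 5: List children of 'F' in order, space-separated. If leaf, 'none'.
Answer: none

Derivation:
Node F's children (from adjacency): (leaf)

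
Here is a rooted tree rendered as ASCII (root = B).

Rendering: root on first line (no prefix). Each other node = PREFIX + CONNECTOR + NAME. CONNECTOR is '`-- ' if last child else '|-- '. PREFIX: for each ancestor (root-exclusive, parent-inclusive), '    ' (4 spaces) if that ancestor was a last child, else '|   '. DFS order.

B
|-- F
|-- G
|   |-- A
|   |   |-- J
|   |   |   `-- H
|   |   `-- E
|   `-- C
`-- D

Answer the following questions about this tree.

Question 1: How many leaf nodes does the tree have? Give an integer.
Answer: 5

Derivation:
Leaves (nodes with no children): C, D, E, F, H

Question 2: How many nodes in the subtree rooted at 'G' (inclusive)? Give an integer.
Subtree rooted at G contains: A, C, E, G, H, J
Count = 6

Answer: 6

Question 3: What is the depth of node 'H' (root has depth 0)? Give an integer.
Path from root to H: B -> G -> A -> J -> H
Depth = number of edges = 4

Answer: 4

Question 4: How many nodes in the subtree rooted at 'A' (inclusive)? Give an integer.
Subtree rooted at A contains: A, E, H, J
Count = 4

Answer: 4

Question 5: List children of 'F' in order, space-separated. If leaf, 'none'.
Answer: none

Derivation:
Node F's children (from adjacency): (leaf)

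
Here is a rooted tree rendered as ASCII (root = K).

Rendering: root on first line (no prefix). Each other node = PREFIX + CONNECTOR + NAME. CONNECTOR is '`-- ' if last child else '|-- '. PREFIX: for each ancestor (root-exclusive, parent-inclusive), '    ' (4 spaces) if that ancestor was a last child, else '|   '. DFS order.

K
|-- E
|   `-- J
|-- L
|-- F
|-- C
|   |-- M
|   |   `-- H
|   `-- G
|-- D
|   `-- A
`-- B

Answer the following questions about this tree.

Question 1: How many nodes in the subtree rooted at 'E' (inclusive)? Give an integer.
Answer: 2

Derivation:
Subtree rooted at E contains: E, J
Count = 2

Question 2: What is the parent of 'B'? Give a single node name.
Answer: K

Derivation:
Scan adjacency: B appears as child of K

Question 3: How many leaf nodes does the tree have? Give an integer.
Leaves (nodes with no children): A, B, F, G, H, J, L

Answer: 7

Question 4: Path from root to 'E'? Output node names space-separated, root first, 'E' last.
Walk down from root: K -> E

Answer: K E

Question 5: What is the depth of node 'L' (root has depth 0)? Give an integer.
Path from root to L: K -> L
Depth = number of edges = 1

Answer: 1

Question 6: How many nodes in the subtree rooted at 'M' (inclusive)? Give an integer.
Answer: 2

Derivation:
Subtree rooted at M contains: H, M
Count = 2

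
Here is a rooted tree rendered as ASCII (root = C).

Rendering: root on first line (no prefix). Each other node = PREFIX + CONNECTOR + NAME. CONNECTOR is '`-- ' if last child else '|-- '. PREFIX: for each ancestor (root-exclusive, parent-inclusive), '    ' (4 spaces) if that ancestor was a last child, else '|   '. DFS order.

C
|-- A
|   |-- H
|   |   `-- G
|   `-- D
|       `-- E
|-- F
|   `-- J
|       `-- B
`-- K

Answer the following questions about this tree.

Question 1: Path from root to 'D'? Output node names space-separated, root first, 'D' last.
Answer: C A D

Derivation:
Walk down from root: C -> A -> D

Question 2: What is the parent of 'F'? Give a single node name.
Answer: C

Derivation:
Scan adjacency: F appears as child of C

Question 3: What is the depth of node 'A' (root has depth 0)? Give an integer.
Answer: 1

Derivation:
Path from root to A: C -> A
Depth = number of edges = 1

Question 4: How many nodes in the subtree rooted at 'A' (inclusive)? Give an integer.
Answer: 5

Derivation:
Subtree rooted at A contains: A, D, E, G, H
Count = 5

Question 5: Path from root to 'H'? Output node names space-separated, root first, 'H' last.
Answer: C A H

Derivation:
Walk down from root: C -> A -> H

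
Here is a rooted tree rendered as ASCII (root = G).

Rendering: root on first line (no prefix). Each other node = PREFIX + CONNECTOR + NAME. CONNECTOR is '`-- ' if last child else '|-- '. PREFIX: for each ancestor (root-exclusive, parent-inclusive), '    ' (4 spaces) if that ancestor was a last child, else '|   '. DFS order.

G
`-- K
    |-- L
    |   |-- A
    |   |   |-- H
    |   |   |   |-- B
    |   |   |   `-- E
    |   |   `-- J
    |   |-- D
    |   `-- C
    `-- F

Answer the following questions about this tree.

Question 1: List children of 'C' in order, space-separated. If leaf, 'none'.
Answer: none

Derivation:
Node C's children (from adjacency): (leaf)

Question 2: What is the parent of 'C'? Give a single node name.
Scan adjacency: C appears as child of L

Answer: L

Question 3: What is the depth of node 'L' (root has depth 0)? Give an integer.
Path from root to L: G -> K -> L
Depth = number of edges = 2

Answer: 2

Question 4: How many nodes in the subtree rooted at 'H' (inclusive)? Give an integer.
Answer: 3

Derivation:
Subtree rooted at H contains: B, E, H
Count = 3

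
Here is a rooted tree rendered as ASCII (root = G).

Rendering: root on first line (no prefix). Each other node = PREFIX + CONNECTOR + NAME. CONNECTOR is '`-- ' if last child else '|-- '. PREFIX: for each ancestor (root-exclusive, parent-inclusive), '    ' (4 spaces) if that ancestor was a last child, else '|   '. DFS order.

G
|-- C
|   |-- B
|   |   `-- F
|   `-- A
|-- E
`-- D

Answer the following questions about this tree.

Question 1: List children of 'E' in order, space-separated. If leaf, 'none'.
Node E's children (from adjacency): (leaf)

Answer: none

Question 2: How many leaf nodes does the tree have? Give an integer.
Leaves (nodes with no children): A, D, E, F

Answer: 4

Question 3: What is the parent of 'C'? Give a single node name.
Answer: G

Derivation:
Scan adjacency: C appears as child of G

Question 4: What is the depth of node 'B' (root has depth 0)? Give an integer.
Path from root to B: G -> C -> B
Depth = number of edges = 2

Answer: 2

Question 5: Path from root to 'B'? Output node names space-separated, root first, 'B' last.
Walk down from root: G -> C -> B

Answer: G C B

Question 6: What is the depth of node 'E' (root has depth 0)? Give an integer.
Path from root to E: G -> E
Depth = number of edges = 1

Answer: 1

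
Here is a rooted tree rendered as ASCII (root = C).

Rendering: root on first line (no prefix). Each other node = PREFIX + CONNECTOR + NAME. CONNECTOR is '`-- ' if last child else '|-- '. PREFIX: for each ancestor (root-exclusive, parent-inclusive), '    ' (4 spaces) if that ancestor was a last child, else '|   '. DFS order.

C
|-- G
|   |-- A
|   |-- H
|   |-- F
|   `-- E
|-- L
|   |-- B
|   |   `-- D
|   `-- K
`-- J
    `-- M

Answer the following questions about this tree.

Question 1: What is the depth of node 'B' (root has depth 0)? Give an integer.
Answer: 2

Derivation:
Path from root to B: C -> L -> B
Depth = number of edges = 2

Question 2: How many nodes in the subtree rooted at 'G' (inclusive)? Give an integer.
Subtree rooted at G contains: A, E, F, G, H
Count = 5

Answer: 5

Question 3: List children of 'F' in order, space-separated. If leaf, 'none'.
Answer: none

Derivation:
Node F's children (from adjacency): (leaf)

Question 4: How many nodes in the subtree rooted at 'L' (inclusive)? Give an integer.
Answer: 4

Derivation:
Subtree rooted at L contains: B, D, K, L
Count = 4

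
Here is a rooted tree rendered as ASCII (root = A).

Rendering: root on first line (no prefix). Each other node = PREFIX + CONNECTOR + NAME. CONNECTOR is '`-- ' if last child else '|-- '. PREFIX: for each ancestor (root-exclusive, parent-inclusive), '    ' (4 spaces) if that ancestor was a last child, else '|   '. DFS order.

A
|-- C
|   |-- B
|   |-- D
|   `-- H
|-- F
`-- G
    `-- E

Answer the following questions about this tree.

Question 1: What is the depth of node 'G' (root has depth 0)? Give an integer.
Path from root to G: A -> G
Depth = number of edges = 1

Answer: 1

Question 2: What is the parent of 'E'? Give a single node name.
Scan adjacency: E appears as child of G

Answer: G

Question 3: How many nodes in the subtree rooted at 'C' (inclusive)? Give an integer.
Answer: 4

Derivation:
Subtree rooted at C contains: B, C, D, H
Count = 4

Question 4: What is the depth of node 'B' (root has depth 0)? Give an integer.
Answer: 2

Derivation:
Path from root to B: A -> C -> B
Depth = number of edges = 2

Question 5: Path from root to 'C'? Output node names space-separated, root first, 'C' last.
Answer: A C

Derivation:
Walk down from root: A -> C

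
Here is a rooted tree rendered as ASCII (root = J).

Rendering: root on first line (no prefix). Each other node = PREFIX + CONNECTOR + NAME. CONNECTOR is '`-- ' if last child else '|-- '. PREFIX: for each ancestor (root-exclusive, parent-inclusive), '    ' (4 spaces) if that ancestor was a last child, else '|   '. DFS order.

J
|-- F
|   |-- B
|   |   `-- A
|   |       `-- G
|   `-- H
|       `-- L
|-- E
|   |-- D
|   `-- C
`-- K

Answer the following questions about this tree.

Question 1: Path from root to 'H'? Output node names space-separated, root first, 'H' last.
Answer: J F H

Derivation:
Walk down from root: J -> F -> H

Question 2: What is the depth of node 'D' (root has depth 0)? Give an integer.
Answer: 2

Derivation:
Path from root to D: J -> E -> D
Depth = number of edges = 2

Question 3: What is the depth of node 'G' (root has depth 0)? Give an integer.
Answer: 4

Derivation:
Path from root to G: J -> F -> B -> A -> G
Depth = number of edges = 4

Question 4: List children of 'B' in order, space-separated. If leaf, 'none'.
Node B's children (from adjacency): A

Answer: A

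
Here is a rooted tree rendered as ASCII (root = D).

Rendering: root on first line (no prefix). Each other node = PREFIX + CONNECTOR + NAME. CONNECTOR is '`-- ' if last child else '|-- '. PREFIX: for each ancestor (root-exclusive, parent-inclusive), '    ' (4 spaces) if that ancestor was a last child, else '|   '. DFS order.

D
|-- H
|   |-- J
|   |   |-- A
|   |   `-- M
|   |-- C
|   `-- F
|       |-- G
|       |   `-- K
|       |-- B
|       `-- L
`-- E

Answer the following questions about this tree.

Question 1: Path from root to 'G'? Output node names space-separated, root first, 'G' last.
Answer: D H F G

Derivation:
Walk down from root: D -> H -> F -> G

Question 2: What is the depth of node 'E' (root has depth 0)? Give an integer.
Answer: 1

Derivation:
Path from root to E: D -> E
Depth = number of edges = 1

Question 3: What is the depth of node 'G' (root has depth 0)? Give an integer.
Answer: 3

Derivation:
Path from root to G: D -> H -> F -> G
Depth = number of edges = 3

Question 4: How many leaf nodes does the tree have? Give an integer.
Leaves (nodes with no children): A, B, C, E, K, L, M

Answer: 7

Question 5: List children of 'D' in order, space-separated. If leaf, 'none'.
Node D's children (from adjacency): H, E

Answer: H E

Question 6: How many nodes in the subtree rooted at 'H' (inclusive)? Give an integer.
Answer: 10

Derivation:
Subtree rooted at H contains: A, B, C, F, G, H, J, K, L, M
Count = 10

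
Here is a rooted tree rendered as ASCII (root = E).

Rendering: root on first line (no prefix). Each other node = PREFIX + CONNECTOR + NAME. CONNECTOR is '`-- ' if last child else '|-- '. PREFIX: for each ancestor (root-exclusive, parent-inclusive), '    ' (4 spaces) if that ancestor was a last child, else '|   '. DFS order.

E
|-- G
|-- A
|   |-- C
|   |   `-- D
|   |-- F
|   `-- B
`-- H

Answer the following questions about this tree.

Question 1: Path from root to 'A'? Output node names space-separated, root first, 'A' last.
Answer: E A

Derivation:
Walk down from root: E -> A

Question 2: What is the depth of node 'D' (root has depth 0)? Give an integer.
Path from root to D: E -> A -> C -> D
Depth = number of edges = 3

Answer: 3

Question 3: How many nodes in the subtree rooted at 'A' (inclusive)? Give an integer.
Subtree rooted at A contains: A, B, C, D, F
Count = 5

Answer: 5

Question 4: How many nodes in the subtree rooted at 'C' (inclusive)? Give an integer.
Subtree rooted at C contains: C, D
Count = 2

Answer: 2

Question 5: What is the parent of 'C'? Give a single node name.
Scan adjacency: C appears as child of A

Answer: A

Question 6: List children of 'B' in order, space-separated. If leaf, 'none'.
Answer: none

Derivation:
Node B's children (from adjacency): (leaf)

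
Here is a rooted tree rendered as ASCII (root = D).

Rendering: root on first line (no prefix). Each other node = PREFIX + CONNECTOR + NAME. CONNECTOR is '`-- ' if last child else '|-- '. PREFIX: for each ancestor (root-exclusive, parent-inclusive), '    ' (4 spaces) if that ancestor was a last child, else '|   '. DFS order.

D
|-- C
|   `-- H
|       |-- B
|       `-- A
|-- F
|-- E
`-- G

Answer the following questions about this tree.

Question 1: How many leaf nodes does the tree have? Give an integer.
Answer: 5

Derivation:
Leaves (nodes with no children): A, B, E, F, G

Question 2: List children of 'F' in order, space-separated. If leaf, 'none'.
Answer: none

Derivation:
Node F's children (from adjacency): (leaf)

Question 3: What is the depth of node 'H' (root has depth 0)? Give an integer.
Path from root to H: D -> C -> H
Depth = number of edges = 2

Answer: 2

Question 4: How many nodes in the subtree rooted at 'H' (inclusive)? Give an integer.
Answer: 3

Derivation:
Subtree rooted at H contains: A, B, H
Count = 3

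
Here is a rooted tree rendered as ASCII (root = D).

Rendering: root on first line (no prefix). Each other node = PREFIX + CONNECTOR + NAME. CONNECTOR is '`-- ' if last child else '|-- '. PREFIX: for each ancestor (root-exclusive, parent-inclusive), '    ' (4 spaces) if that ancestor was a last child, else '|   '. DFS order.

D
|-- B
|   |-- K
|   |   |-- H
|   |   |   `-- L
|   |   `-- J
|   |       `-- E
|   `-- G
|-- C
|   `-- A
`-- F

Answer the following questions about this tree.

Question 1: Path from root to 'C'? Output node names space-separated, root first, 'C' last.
Walk down from root: D -> C

Answer: D C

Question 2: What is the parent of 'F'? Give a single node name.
Scan adjacency: F appears as child of D

Answer: D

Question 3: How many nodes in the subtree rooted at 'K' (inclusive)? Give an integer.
Answer: 5

Derivation:
Subtree rooted at K contains: E, H, J, K, L
Count = 5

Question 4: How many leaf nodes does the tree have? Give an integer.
Answer: 5

Derivation:
Leaves (nodes with no children): A, E, F, G, L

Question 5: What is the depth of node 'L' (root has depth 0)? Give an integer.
Path from root to L: D -> B -> K -> H -> L
Depth = number of edges = 4

Answer: 4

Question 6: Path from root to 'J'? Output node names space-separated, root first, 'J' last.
Answer: D B K J

Derivation:
Walk down from root: D -> B -> K -> J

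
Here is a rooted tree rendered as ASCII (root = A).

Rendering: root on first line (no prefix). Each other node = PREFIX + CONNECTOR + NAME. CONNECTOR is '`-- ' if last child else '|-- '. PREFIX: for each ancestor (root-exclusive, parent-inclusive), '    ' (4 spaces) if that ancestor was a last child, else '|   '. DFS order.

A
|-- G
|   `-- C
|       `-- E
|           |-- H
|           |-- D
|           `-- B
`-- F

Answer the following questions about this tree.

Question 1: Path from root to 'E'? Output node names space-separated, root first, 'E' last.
Answer: A G C E

Derivation:
Walk down from root: A -> G -> C -> E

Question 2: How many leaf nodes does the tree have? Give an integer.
Leaves (nodes with no children): B, D, F, H

Answer: 4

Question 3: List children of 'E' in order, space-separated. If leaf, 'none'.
Node E's children (from adjacency): H, D, B

Answer: H D B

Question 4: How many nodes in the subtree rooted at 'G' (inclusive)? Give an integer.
Answer: 6

Derivation:
Subtree rooted at G contains: B, C, D, E, G, H
Count = 6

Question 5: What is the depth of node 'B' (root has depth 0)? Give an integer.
Answer: 4

Derivation:
Path from root to B: A -> G -> C -> E -> B
Depth = number of edges = 4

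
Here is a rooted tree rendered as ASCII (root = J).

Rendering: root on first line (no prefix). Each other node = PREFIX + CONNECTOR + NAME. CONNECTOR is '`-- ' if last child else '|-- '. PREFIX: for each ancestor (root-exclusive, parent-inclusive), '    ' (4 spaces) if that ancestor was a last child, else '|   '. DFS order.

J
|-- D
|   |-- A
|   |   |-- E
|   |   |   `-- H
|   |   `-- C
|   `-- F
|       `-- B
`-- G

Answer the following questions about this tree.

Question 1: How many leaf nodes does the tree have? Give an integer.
Leaves (nodes with no children): B, C, G, H

Answer: 4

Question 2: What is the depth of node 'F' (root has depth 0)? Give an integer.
Answer: 2

Derivation:
Path from root to F: J -> D -> F
Depth = number of edges = 2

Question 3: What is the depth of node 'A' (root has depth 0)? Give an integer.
Path from root to A: J -> D -> A
Depth = number of edges = 2

Answer: 2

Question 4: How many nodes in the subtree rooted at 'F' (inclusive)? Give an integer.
Answer: 2

Derivation:
Subtree rooted at F contains: B, F
Count = 2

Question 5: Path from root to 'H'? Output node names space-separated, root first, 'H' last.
Answer: J D A E H

Derivation:
Walk down from root: J -> D -> A -> E -> H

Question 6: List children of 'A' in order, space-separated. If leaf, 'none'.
Answer: E C

Derivation:
Node A's children (from adjacency): E, C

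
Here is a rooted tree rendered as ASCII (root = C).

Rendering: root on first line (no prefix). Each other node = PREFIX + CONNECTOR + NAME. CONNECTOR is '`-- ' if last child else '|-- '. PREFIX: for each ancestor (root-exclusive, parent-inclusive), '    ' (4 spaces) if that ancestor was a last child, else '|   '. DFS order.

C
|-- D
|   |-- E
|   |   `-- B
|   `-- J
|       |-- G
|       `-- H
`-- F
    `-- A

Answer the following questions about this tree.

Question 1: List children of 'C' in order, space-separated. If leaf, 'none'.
Answer: D F

Derivation:
Node C's children (from adjacency): D, F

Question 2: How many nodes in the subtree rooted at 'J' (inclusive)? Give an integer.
Answer: 3

Derivation:
Subtree rooted at J contains: G, H, J
Count = 3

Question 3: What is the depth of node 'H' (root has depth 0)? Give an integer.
Answer: 3

Derivation:
Path from root to H: C -> D -> J -> H
Depth = number of edges = 3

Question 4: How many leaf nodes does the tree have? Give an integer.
Leaves (nodes with no children): A, B, G, H

Answer: 4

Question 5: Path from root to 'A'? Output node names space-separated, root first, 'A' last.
Answer: C F A

Derivation:
Walk down from root: C -> F -> A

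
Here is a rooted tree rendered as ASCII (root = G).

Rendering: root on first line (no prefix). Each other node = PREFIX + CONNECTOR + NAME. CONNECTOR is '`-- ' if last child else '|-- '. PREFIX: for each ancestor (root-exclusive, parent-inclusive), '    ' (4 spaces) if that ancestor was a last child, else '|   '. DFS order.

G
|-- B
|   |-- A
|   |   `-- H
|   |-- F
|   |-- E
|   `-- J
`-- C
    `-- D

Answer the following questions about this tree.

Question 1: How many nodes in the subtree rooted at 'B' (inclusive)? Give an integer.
Subtree rooted at B contains: A, B, E, F, H, J
Count = 6

Answer: 6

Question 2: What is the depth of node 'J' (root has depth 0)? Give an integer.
Answer: 2

Derivation:
Path from root to J: G -> B -> J
Depth = number of edges = 2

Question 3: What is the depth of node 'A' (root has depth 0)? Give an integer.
Answer: 2

Derivation:
Path from root to A: G -> B -> A
Depth = number of edges = 2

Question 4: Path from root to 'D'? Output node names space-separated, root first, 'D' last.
Answer: G C D

Derivation:
Walk down from root: G -> C -> D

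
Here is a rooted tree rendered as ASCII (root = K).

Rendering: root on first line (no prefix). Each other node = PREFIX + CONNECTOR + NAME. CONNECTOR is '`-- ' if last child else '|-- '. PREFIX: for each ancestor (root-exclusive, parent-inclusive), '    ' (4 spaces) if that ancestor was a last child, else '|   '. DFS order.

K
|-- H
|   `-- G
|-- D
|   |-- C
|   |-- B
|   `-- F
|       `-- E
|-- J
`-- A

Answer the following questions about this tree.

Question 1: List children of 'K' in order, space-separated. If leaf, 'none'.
Node K's children (from adjacency): H, D, J, A

Answer: H D J A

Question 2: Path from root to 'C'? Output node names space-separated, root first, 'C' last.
Answer: K D C

Derivation:
Walk down from root: K -> D -> C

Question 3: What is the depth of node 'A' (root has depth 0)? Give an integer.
Answer: 1

Derivation:
Path from root to A: K -> A
Depth = number of edges = 1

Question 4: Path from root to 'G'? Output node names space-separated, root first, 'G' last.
Walk down from root: K -> H -> G

Answer: K H G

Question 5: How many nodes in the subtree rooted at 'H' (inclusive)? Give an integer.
Answer: 2

Derivation:
Subtree rooted at H contains: G, H
Count = 2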